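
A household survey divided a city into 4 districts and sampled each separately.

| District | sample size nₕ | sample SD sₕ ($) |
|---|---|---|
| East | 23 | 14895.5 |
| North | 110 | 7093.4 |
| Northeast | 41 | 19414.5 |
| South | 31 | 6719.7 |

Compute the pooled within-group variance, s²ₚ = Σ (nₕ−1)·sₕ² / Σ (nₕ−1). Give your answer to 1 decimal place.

East: (23−1)·14895.5² = 22·221875920.25 = 4881270245.5
North: (110−1)·7093.4² = 109·50316323.56 = 5484479268.04
Northeast: (41−1)·19414.5² = 40·376922810.25 = 15076912410
South: (31−1)·6719.7² = 30·45154368.09 = 1354631042.7
Numerator = 26797292966.24; denominator = Σ(nₕ−1) = 201.
s²ₚ = 26797292966.24/201 = 133319865.504... → 133319865.5.

133319865.5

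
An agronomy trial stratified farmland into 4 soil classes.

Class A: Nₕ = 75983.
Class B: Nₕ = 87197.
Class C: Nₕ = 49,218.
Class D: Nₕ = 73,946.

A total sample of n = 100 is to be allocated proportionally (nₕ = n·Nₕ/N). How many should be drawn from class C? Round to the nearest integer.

Share of class C = 49218/286344 = 0.17188.
Allocate 100 × 0.17188 = 17.188... → 17.

17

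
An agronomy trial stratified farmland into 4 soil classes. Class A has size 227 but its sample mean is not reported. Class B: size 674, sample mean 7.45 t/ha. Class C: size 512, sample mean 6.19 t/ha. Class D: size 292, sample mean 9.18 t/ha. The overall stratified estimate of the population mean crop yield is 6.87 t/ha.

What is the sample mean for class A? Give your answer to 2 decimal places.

3.71

Σ Nₕx̄ₕ = N·μ, so 227·x̄_A = 1705·6.87 − (674·7.45 + 512·6.19 + 292·9.18).
= 11713.35 − 10871.14 = 842.21.
x̄_A = 842.21 / 227 = 3.7102... → 3.71.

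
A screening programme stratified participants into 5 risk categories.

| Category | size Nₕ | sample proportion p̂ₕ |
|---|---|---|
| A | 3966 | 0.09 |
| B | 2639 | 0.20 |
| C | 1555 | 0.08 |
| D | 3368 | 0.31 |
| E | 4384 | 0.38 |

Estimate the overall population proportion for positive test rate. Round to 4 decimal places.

0.2337

N = 3966 + 2639 + 1555 + 3368 + 4384 = 15912.
Overall proportion = Σ (Nₕ/N)·p̂ₕ.
Σ Nₕp̂ₕ = 356.94 + 527.8 + 124.4 + 1044.08 + 1665.92 = 3719.14.
3719.14 / 15912 = 0.233732... → 0.2337.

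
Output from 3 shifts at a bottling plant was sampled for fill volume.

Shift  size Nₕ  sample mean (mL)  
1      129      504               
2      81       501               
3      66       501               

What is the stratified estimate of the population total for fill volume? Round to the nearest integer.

Estimate total by summing Nₕ·x̄ₕ over strata.
129·504 + 81·501 + 66·501 = 65016 + 40581 + 33066 = 138663.

138663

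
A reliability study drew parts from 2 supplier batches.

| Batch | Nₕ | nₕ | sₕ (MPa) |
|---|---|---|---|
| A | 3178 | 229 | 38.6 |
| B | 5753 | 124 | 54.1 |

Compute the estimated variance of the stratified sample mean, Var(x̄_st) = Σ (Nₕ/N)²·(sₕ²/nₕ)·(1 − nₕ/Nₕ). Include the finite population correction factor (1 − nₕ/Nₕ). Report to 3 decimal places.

10.347

N = 8931; Wₕ = Nₕ/N.
batch A: (3178/8931)²·38.6²/229·(1 − 229/3178) = 0.764483
batch B: (5753/8931)²·54.1²/124·(1 − 124/5753) = 9.582929
Sum = 10.347412 → 10.347.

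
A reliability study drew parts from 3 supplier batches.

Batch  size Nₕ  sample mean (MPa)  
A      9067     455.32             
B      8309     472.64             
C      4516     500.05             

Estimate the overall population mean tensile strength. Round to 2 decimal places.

N = 9067 + 8309 + 4516 = 21892.
The stratified mean weights each stratum mean by its population share Nₕ/N.
Σ Nₕx̄ₕ = 9067·455.32 + 8309·472.64 + 4516·500.05 = 4128386.44 + 3927165.76 + 2258225.8 = 10313778.
Divide by N: 10313778 / 21892 = 471.1209... → 471.12.

471.12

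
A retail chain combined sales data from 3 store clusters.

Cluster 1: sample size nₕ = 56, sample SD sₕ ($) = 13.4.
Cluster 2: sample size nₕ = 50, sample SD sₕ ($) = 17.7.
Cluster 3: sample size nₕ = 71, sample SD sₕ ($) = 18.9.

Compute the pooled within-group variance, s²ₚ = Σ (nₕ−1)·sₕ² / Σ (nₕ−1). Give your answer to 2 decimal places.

Degrees of freedom: 55 + 49 + 70 = 174.
Σ(nₕ−1)sₕ² = 55·179.56 + 49·313.29 + 70·357.21 = 50231.71.
s²ₚ = 50231.71 / 174 = 288.6880... → 288.69.

288.69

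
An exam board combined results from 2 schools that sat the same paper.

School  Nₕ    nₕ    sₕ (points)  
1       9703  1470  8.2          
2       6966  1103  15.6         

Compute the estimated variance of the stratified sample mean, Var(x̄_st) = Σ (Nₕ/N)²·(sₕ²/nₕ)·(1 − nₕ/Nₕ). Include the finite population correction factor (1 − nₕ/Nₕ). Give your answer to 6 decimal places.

N = 16669; Wₕ = Nₕ/N.
school 1: (9703/16669)²·8.2²/1470·(1 − 1470/9703) = 0.013150898
school 2: (6966/16669)²·15.6²/1103·(1 − 1103/6966) = 0.032430822
Sum = 0.045581720 → 0.045582.

0.045582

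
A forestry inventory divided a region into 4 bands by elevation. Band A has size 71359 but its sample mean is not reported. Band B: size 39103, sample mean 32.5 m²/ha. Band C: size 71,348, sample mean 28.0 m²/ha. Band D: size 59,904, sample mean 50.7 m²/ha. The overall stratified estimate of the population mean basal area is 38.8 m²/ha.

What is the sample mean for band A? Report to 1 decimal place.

Σ Nₕx̄ₕ = N·μ, so 71359·x̄_A = 241714·38.8 − (39103·32.5 + 71348·28.0 + 59904·50.7).
= 9378503.2 − 6305724.3 = 3072778.9.
x̄_A = 3072778.9 / 71359 = 43.061... → 43.1.

43.1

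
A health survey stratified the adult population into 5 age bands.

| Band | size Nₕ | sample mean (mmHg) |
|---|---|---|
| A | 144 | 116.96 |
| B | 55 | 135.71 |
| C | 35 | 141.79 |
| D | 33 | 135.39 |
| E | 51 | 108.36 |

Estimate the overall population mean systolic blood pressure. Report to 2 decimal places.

123.47

N = 318; weights Wₕ = Nₕ/N = (0.4528, 0.1730, 0.1101, 0.1038, 0.1604).
x̄_st = Σ Wₕ·x̄ₕ = 0.4528·116.96 + 0.1730·135.71 + 0.1101·141.79 + 0.1038·135.39 + 0.1604·108.36 ≈ 123.4691...
→ 123.47.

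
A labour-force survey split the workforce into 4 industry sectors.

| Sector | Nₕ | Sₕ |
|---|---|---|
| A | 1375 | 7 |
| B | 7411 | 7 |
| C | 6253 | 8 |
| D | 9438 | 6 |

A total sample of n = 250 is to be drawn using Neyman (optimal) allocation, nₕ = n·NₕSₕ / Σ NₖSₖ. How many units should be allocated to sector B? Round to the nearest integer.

77

Σ NₕSₕ = 1375·7 + 7411·7 + 6253·8 + 9438·6 = 168154.
Share for B: 51877/168154 = 0.30851.
n_B = 250 × 0.30851 = 77.127... → 77.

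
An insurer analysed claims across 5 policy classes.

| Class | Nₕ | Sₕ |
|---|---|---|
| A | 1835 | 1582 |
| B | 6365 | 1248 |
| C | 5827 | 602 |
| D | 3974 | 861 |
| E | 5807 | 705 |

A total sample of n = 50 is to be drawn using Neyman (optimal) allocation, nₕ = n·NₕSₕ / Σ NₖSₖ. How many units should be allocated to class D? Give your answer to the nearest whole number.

8

A: NₕSₕ = 1835·1582 = 2902970
B: NₕSₕ = 6365·1248 = 7943520
C: NₕSₕ = 5827·602 = 3507854
D: NₕSₕ = 3974·861 = 3421614
E: NₕSₕ = 5807·705 = 4093935
Σ NₕSₕ = 21869893.
n_D = 50·3421614/21869893 = 7.823... → 8.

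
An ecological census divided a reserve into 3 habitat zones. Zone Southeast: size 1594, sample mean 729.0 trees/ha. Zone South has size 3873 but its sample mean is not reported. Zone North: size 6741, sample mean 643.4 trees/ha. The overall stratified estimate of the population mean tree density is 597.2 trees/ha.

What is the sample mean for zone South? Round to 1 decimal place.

N = 1594 + 3873 + 6741 = 12208.
Overall total = μ·N = 597.2·12208 = 7290617.6.
Subtract the known strata: 1594·729.0 + 6741·643.4 = 5499185.4.
Remaining total for zone South: 7290617.6 − 5499185.4 = 1791432.2.
Divide by its size: 1791432.2 / 3873 = 462.544... → 462.5.

462.5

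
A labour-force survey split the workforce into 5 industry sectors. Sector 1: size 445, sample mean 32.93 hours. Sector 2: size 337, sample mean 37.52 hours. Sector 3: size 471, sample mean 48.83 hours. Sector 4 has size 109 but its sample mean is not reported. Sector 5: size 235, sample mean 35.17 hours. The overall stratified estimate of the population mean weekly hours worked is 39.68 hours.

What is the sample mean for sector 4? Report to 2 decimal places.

44.10

N = 445 + 337 + 471 + 109 + 235 = 1597.
Overall total = μ·N = 39.68·1597 = 63368.96.
Subtract the known strata: 445·32.93 + 337·37.52 + 471·48.83 + 235·35.17 = 58561.97.
Remaining total for sector 4: 63368.96 − 58561.97 = 4806.99.
Divide by its size: 4806.99 / 109 = 44.1008... → 44.10.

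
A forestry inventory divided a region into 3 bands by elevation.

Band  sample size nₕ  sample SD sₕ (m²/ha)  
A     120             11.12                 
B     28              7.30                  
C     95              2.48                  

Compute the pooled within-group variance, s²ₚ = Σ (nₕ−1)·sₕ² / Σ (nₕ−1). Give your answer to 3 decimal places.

69.716

A: (120−1)·11.12² = 119·123.6544 = 14714.8736
B: (28−1)·7.30² = 27·53.29 = 1438.83
C: (95−1)·2.48² = 94·6.1504 = 578.1376
Numerator = 16731.8412; denominator = Σ(nₕ−1) = 240.
s²ₚ = 16731.8412/240 = 69.71601... → 69.716.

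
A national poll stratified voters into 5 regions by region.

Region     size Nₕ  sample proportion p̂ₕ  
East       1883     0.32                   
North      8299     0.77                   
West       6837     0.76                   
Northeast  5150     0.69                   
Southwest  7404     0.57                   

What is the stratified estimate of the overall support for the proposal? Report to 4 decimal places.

0.6750

N = 1883 + 8299 + 6837 + 5150 + 7404 = 29573.
Overall proportion = Σ (Nₕ/N)·p̂ₕ.
Σ Nₕp̂ₕ = 602.56 + 6390.23 + 5196.12 + 3553.5 + 4220.28 = 19962.69.
19962.69 / 29573 = 0.675031... → 0.6750.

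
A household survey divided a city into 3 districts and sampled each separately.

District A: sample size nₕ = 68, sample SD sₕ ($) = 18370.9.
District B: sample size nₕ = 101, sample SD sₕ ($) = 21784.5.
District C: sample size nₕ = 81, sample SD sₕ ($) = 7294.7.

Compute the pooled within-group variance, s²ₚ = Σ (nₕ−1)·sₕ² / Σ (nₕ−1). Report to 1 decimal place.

300912079.5

Degrees of freedom: 67 + 100 + 80 = 247.
Σ(nₕ−1)sₕ² = 67·337489966.81 + 100·474564440.25 + 80·53212648.09 = 74325283648.47.
s²ₚ = 74325283648.47 / 247 = 300912079.548... → 300912079.5.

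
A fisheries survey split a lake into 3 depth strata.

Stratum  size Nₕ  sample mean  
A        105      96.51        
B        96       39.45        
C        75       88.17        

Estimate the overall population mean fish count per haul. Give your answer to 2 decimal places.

74.40

N = 105 + 96 + 75 = 276.
Weight each subgroup mean by Nₕ/N and sum.
Σ Nₕx̄ₕ = 105·96.51 + 96·39.45 + 75·88.17 = 10133.55 + 3787.2 + 6612.75 = 20533.5.
Divide by N: 20533.5 / 276 = 74.3967... → 74.40.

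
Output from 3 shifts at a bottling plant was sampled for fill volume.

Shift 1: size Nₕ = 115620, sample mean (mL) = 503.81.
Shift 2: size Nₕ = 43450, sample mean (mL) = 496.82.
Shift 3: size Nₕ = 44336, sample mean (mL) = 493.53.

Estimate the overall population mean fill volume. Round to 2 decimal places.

N = 115620 + 43450 + 44336 = 203406.
Overall mean = Σ (Nₕ/N)·x̄ₕ — weight by population share, not a simple average.
Σ Nₕx̄ₕ = 115620·503.81 + 43450·496.82 + 44336·493.53 = 58250512.2 + 21586829 + 21881146.08 = 101718487.28.
Divide by N: 101718487.28 / 203406 = 500.0761... → 500.08.

500.08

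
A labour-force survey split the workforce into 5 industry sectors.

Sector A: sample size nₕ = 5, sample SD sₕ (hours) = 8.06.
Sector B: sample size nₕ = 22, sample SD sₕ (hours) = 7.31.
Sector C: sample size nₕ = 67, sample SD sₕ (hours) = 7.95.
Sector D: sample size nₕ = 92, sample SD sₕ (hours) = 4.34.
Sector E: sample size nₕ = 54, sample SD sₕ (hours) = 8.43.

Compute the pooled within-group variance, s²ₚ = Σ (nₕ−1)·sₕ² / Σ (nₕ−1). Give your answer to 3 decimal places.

A: (5−1)·8.06² = 4·64.9636 = 259.8544
B: (22−1)·7.31² = 21·53.4361 = 1122.1581
C: (67−1)·7.95² = 66·63.2025 = 4171.365
D: (92−1)·4.34² = 91·18.8356 = 1714.0396
E: (54−1)·8.43² = 53·71.0649 = 3766.4397
Numerator = 11033.8568; denominator = Σ(nₕ−1) = 235.
s²ₚ = 11033.8568/235 = 46.95258... → 46.953.

46.953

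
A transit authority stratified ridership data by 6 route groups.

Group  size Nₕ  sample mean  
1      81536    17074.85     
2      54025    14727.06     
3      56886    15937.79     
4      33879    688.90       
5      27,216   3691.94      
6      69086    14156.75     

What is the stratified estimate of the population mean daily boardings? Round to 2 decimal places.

N = 322628; weights Wₕ = Nₕ/N = (0.2527, 0.1675, 0.1763, 0.1050, 0.0844, 0.2141).
x̄_st = Σ Wₕ·x̄ₕ = 0.2527·17074.85 + 0.1675·14727.06 + 0.1763·15937.79 + 0.1050·688.90 + 0.0844·3691.94 + 0.2141·14156.75 ≈ 13006.7255...
→ 13006.73.

13006.73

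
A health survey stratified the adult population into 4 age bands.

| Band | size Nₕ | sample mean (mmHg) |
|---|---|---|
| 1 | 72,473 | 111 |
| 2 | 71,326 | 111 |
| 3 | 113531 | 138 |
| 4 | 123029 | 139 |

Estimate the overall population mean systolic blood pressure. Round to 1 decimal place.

N = 380359; weights Wₕ = Nₕ/N = (0.1905, 0.1875, 0.2985, 0.3235).
x̄_st = Σ Wₕ·x̄ₕ = 0.1905·111 + 0.1875·111 + 0.2985·138 + 0.3235·139 ≈ 128.116...
→ 128.1.

128.1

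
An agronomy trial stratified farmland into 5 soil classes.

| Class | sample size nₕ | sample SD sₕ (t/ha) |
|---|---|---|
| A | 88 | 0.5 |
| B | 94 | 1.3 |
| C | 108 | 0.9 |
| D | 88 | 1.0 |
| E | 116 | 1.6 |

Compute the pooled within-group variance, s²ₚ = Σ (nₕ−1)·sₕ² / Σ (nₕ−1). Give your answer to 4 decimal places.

A: (88−1)·0.5² = 87·0.25 = 21.75
B: (94−1)·1.3² = 93·1.69 = 157.17
C: (108−1)·0.9² = 107·0.81 = 86.67
D: (88−1)·1.0² = 87·1 = 87
E: (116−1)·1.6² = 115·2.56 = 294.4
Numerator = 646.99; denominator = Σ(nₕ−1) = 489.
s²ₚ = 646.99/489 = 1.323088... → 1.3231.

1.3231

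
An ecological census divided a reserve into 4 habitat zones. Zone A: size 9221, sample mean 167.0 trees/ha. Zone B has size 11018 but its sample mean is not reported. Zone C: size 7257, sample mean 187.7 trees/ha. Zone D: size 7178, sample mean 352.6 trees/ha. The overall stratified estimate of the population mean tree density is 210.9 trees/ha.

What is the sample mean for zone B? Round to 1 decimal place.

Σ Nₕx̄ₕ = N·μ, so 11018·x̄_B = 34674·210.9 − (9221·167.0 + 7257·187.7 + 7178·352.6).
= 7312746.6 − 5433008.7 = 1879737.9.
x̄_B = 1879737.9 / 11018 = 170.606... → 170.6.

170.6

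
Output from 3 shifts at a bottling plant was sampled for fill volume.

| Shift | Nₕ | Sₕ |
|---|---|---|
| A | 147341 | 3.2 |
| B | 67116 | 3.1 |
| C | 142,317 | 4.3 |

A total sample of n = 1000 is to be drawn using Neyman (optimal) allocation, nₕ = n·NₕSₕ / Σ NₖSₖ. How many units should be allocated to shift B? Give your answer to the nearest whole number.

161

Σ NₕSₕ = 147341·3.2 + 67116·3.1 + 142317·4.3 = 1291513.9.
Share for B: 208059.6/1291513.9 = 0.16110.
n_B = 1000 × 0.16110 = 161.097... → 161.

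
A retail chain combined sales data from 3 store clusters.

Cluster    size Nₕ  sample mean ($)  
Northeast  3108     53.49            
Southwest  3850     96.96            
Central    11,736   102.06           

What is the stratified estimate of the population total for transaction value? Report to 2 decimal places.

1737319.08

Northeast: 3108·53.49 = 166246.92
Southwest: 3850·96.96 = 373296
Central: 11736·102.06 = 1197776.16
τ̂ = Σ Nₕx̄ₕ = 1737319.08.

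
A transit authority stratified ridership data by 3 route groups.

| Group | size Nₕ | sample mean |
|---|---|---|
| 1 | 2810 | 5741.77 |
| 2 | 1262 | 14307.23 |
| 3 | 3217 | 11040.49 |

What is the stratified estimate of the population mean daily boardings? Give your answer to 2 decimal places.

N = 7289; weights Wₕ = Nₕ/N = (0.3855, 0.1731, 0.4413).
x̄_st = Σ Wₕ·x̄ₕ = 0.3855·5741.77 + 0.1731·14307.23 + 0.4413·11040.49 ≈ 9563.3632...
→ 9563.36.

9563.36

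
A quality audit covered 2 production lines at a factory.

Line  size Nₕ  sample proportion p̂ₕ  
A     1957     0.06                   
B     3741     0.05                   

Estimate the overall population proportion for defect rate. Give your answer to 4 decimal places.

0.0534

Wₕ = Nₕ/N with N = 5698: 0.3435, 0.6565.
p̂_st = 0.3435·0.06 + 0.6565·0.05 ≈ 0.053435... → 0.0534.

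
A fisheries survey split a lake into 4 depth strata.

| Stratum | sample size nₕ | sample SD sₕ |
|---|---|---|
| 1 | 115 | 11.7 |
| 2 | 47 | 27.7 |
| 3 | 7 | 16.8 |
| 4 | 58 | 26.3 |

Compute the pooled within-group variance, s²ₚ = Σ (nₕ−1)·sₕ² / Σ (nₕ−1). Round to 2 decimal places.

1: (115−1)·11.7² = 114·136.89 = 15605.46
2: (47−1)·27.7² = 46·767.29 = 35295.34
3: (7−1)·16.8² = 6·282.24 = 1693.44
4: (58−1)·26.3² = 57·691.69 = 39426.33
Numerator = 92020.57; denominator = Σ(nₕ−1) = 223.
s²ₚ = 92020.57/223 = 412.6483... → 412.65.

412.65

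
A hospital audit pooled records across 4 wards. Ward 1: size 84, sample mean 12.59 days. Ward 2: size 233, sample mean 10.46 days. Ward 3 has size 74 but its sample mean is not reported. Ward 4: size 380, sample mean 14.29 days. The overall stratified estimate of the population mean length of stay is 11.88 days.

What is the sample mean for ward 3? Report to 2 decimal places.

3.17

Σ Nₕx̄ₕ = N·μ, so 74·x̄_3 = 771·11.88 − (84·12.59 + 233·10.46 + 380·14.29).
= 9159.48 − 8924.94 = 234.54.
x̄_3 = 234.54 / 74 = 3.1695... → 3.17.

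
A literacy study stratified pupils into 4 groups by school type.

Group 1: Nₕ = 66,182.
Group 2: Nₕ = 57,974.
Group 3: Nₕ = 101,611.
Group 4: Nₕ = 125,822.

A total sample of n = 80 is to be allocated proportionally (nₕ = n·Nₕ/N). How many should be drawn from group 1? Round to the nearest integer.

N = 66182 + 57974 + 101611 + 125822 = 351589.
n_1 = 80·66182/351589 = 15.059... → 15.

15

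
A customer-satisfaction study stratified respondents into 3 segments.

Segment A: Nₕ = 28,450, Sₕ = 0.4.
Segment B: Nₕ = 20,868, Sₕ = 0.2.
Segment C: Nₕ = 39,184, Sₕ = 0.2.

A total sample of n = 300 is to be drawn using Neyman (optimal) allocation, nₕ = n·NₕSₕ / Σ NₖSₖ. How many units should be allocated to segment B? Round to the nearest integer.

54

Σ NₕSₕ = 28450·0.4 + 20868·0.2 + 39184·0.2 = 23390.4.
Share for B: 4173.6/23390.4 = 0.17843.
n_B = 300 × 0.17843 = 53.530... → 54.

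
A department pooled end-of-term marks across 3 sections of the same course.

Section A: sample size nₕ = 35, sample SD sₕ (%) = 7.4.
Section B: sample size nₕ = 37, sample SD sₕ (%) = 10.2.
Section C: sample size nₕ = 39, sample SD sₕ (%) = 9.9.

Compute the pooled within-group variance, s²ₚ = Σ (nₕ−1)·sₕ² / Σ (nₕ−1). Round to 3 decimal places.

86.404

A: (35−1)·7.4² = 34·54.76 = 1861.84
B: (37−1)·10.2² = 36·104.04 = 3745.44
C: (39−1)·9.9² = 38·98.01 = 3724.38
Numerator = 9331.66; denominator = Σ(nₕ−1) = 108.
s²ₚ = 9331.66/108 = 86.40426... → 86.404.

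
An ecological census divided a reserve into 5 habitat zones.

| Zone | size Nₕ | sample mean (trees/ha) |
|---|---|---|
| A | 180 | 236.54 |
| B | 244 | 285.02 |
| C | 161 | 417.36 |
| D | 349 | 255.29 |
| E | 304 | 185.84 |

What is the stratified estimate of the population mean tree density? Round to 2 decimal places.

N = 1238; weights Wₕ = Nₕ/N = (0.1454, 0.1971, 0.1300, 0.2819, 0.2456).
x̄_st = Σ Wₕ·x̄ₕ = 0.1454·236.54 + 0.1971·285.02 + 0.1300·417.36 + 0.2819·255.29 + 0.2456·185.84 ≈ 262.4464...
→ 262.45.

262.45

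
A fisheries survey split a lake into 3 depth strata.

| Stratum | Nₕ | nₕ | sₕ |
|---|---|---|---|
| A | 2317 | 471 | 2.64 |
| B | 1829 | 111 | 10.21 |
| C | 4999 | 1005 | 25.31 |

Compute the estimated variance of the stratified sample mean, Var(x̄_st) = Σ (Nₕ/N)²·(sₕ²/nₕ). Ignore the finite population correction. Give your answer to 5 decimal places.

0.22898

N = 9145; Wₕ = Nₕ/N.
stratum A: (2317/9145)²·2.64²/471 = 0.00094989
stratum B: (1829/9145)²·10.21²/111 = 0.03756544
stratum C: (4999/9145)²·25.31²/1005 = 0.19046583
Sum = 0.22898116 → 0.22898.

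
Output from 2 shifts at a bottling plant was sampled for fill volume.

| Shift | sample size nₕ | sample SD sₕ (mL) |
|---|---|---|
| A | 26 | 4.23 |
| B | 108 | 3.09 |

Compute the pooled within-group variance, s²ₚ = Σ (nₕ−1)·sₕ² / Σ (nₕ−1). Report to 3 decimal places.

Degrees of freedom: 25 + 107 = 132.
Σ(nₕ−1)sₕ² = 25·17.8929 + 107·9.5481 = 1468.9692.
s²ₚ = 1468.9692 / 132 = 11.12855... → 11.129.

11.129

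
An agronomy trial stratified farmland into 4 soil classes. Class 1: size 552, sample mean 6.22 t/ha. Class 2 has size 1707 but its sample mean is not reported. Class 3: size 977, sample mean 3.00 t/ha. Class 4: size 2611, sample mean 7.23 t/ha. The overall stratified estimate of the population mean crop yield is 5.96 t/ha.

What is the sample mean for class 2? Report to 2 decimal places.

N = 552 + 1707 + 977 + 2611 = 5847.
Overall total = μ·N = 5.96·5847 = 34848.12.
Subtract the known strata: 552·6.22 + 977·3.00 + 2611·7.23 = 25241.97.
Remaining total for class 2: 34848.12 − 25241.97 = 9606.15.
Divide by its size: 9606.15 / 1707 = 5.6275... → 5.63.

5.63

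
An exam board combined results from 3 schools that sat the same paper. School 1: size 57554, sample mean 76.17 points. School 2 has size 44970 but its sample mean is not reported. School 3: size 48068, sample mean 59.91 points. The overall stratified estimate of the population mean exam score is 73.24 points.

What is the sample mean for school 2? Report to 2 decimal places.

83.74

Σ Nₕx̄ₕ = N·μ, so 44970·x̄_2 = 150592·73.24 − (57554·76.17 + 48068·59.91).
= 11029358.08 − 7263642.06 = 3765716.02.
x̄_2 = 3765716.02 / 44970 = 83.7384... → 83.74.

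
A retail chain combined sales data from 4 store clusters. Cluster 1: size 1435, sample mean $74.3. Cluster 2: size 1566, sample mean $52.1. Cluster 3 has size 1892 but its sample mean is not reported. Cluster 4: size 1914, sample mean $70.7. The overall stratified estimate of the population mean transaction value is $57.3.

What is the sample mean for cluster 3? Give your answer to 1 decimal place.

35.2

N = 1435 + 1566 + 1892 + 1914 = 6807.
Overall total = μ·N = 57.3·6807 = 390041.1.
Subtract the known strata: 1435·74.3 + 1566·52.1 + 1914·70.7 = 323528.9.
Remaining total for cluster 3: 390041.1 − 323528.9 = 66512.2.
Divide by its size: 66512.2 / 1892 = 35.154... → 35.2.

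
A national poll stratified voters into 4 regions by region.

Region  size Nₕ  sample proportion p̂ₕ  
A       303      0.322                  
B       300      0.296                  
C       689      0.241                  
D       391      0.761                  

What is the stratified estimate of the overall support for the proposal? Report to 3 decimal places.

N = 303 + 300 + 689 + 391 = 1683.
Overall proportion = Σ (Nₕ/N)·p̂ₕ.
Σ Nₕp̂ₕ = 97.566 + 88.8 + 166.049 + 297.551 = 649.966.
649.966 / 1683 = 0.38619... → 0.386.

0.386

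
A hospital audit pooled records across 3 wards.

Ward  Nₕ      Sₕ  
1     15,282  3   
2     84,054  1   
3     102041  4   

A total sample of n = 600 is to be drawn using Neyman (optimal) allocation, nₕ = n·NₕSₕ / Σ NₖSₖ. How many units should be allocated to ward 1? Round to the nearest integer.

51

Σ NₕSₕ = 15282·3 + 84054·1 + 102041·4 = 538064.
Share for 1: 45846/538064 = 0.08521.
n_1 = 600 × 0.08521 = 51.123... → 51.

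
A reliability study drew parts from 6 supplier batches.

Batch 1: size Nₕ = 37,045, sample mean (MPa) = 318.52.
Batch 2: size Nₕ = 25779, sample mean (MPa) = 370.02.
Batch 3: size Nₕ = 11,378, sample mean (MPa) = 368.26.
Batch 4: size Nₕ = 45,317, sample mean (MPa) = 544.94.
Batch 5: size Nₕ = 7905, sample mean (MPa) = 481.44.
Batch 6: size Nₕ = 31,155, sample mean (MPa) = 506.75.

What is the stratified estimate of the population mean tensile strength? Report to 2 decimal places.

440.27

x̄_st = (Σ Nₕx̄ₕ) / (Σ Nₕ) = (37045·318.52 + 25779·370.02 + 11378·368.26 + 45317·544.94 + 7905·481.44 + 31155·506.75) / 158579
= 69817006.69 / 158579 = 440.2664... → 440.27.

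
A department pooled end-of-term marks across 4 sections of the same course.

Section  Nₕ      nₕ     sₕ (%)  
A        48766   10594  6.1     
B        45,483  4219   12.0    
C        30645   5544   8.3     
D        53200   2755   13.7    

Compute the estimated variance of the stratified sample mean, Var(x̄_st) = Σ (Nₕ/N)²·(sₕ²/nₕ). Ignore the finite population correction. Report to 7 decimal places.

0.0089366

N = 178094. Term for each stratum: Wₕ²sₕ²/nₕ.
Var(x̄_st) = 0.0002633513 + 0.0022261406 + 0.0003679202 + 0.0060791690 = 0.0089365811 → 0.0089366.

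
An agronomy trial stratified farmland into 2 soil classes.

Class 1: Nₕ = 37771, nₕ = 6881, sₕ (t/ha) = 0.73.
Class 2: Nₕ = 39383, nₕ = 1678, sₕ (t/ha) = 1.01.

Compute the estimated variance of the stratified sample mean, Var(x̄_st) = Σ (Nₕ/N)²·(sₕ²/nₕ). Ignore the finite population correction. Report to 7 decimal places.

0.0001770

N = 77154. Term for each stratum: Wₕ²sₕ²/nₕ.
Var(x̄_st) = 0.0000185607 + 0.0001583987 = 0.0001769593 → 0.0001770.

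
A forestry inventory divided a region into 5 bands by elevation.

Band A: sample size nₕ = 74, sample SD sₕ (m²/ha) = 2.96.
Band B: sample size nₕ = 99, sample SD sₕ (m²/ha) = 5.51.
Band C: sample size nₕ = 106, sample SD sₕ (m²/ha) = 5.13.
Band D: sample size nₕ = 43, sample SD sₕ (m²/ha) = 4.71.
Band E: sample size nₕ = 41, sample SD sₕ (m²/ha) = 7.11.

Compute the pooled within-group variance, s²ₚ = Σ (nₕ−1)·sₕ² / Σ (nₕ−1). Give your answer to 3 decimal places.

A: (74−1)·2.96² = 73·8.7616 = 639.5968
B: (99−1)·5.51² = 98·30.3601 = 2975.2898
C: (106−1)·5.13² = 105·26.3169 = 2763.2745
D: (43−1)·4.71² = 42·22.1841 = 931.7322
E: (41−1)·7.11² = 40·50.5521 = 2022.084
Numerator = 9331.9773; denominator = Σ(nₕ−1) = 358.
s²ₚ = 9331.9773/358 = 26.06698... → 26.067.

26.067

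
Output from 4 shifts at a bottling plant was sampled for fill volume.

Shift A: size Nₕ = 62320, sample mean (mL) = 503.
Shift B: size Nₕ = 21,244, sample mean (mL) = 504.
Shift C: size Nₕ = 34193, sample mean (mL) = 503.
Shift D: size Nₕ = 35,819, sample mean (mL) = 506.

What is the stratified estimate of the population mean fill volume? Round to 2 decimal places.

N = 153576; weights Wₕ = Nₕ/N = (0.4058, 0.1383, 0.2226, 0.2332).
x̄_st = Σ Wₕ·x̄ₕ = 0.4058·503 + 0.1383·504 + 0.2226·503 + 0.2332·506 ≈ 503.8380...
→ 503.84.

503.84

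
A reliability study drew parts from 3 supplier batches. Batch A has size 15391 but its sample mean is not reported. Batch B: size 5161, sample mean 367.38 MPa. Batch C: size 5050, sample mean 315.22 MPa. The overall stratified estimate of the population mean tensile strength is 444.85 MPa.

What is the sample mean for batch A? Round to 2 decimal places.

513.36

Σ Nₕx̄ₕ = N·μ, so 15391·x̄_A = 25602·444.85 − (5161·367.38 + 5050·315.22).
= 11389049.7 − 3487909.18 = 7901140.52.
x̄_A = 7901140.52 / 15391 = 513.3611... → 513.36.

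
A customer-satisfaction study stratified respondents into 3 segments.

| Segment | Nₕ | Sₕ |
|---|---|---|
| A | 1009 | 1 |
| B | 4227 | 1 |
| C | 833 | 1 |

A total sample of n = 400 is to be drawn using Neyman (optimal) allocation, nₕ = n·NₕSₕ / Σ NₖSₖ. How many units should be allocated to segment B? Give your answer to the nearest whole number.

279

Σ NₕSₕ = 1009·1 + 4227·1 + 833·1 = 6069.
Share for B: 4227/6069 = 0.69649.
n_B = 400 × 0.69649 = 278.596... → 279.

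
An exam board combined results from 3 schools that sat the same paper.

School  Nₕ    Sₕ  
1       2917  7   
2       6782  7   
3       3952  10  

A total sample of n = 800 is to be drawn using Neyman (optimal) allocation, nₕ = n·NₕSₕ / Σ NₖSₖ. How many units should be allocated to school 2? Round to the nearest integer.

354

1: NₕSₕ = 2917·7 = 20419
2: NₕSₕ = 6782·7 = 47474
3: NₕSₕ = 3952·10 = 39520
Σ NₕSₕ = 107413.
n_2 = 800·47474/107413 = 353.581... → 354.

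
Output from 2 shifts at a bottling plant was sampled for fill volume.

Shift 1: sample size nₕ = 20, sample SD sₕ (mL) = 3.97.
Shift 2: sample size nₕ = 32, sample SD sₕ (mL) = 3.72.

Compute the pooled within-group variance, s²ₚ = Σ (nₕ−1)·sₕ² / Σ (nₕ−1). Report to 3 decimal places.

1: (20−1)·3.97² = 19·15.7609 = 299.4571
2: (32−1)·3.72² = 31·13.8384 = 428.9904
Numerator = 728.4475; denominator = Σ(nₕ−1) = 50.
s²ₚ = 728.4475/50 = 14.56895 → 14.569.

14.569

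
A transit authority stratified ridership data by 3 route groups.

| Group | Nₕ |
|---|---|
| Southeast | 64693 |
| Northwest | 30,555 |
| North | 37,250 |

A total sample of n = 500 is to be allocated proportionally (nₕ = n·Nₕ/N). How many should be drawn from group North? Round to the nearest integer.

141

N = 64693 + 30555 + 37250 = 132498.
n_North = 500·37250/132498 = 140.568... → 141.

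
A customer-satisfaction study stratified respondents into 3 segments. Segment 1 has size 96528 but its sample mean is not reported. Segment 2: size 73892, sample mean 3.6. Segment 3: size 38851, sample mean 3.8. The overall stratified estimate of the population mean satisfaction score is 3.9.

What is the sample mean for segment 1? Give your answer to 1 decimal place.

4.2

N = 96528 + 73892 + 38851 = 209271.
Overall total = μ·N = 3.9·209271 = 816156.9.
Subtract the known strata: 73892·3.6 + 38851·3.8 = 413645.
Remaining total for segment 1: 816156.9 − 413645 = 402511.9.
Divide by its size: 402511.9 / 96528 = 4.170... → 4.2.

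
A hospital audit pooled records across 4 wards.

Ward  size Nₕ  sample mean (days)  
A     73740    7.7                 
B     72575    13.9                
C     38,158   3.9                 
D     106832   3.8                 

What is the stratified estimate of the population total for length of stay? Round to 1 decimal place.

2131368.3

A: 73740·7.7 = 567798
B: 72575·13.9 = 1008792.5
C: 38158·3.9 = 148816.2
D: 106832·3.8 = 405961.6
τ̂ = Σ Nₕx̄ₕ = 2131368.3.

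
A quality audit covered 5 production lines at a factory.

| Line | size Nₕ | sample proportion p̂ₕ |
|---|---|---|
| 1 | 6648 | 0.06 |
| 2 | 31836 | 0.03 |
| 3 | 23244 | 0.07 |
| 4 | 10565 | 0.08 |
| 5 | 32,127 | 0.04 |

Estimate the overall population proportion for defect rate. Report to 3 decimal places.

Wₕ = Nₕ/N with N = 104420: 0.0637, 0.3049, 0.2226, 0.1012, 0.3077.
p̂_st = 0.0637·0.06 + 0.3049·0.03 + 0.2226·0.07 + 0.1012·0.08 + 0.3077·0.04 ≈ 0.04895... → 0.049.

0.049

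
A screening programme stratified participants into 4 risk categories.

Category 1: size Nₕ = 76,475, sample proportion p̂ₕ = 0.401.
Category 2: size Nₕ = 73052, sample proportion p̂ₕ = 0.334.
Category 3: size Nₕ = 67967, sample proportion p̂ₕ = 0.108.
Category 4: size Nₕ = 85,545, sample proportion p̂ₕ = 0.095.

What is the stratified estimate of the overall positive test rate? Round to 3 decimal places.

0.233

N = 76475 + 73052 + 67967 + 85545 = 303039.
Overall proportion = Σ (Nₕ/N)·p̂ₕ.
Σ Nₕp̂ₕ = 30666.475 + 24399.368 + 7340.436 + 8126.775 = 70533.054.
70533.054 / 303039 = 0.23275... → 0.233.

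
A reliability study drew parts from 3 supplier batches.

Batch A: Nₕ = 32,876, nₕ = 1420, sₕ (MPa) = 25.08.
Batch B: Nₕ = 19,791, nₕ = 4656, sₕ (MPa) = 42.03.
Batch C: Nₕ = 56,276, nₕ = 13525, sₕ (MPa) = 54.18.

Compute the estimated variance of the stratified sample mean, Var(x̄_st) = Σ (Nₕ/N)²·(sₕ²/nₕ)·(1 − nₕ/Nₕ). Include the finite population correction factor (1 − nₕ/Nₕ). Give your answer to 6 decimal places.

N = 108943; Wₕ = Nₕ/N.
batch A: (32876/108943)²·25.08²/1420·(1 − 1420/32876) = 0.038596731
batch B: (19791/108943)²·42.03²/4656·(1 − 4656/19791) = 0.009575409
batch C: (56276/108943)²·54.18²/13525·(1 − 13525/56276) = 0.043995835
Sum = 0.092167975 → 0.092168.

0.092168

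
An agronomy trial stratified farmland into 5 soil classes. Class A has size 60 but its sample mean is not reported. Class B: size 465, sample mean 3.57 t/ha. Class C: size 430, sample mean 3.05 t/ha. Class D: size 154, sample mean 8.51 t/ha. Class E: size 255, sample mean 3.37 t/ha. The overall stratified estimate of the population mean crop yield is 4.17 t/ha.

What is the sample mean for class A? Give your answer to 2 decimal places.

Σ Nₕx̄ₕ = N·μ, so 60·x̄_A = 1364·4.17 − (465·3.57 + 430·3.05 + 154·8.51 + 255·3.37).
= 5687.88 − 5141.44 = 546.44.
x̄_A = 546.44 / 60 = 9.1073... → 9.11.

9.11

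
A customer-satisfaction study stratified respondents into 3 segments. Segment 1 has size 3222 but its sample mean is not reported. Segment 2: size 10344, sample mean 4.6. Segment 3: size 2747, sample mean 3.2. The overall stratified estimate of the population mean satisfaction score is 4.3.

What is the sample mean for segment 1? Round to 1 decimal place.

4.3

N = 3222 + 10344 + 2747 = 16313.
Overall total = μ·N = 4.3·16313 = 70145.9.
Subtract the known strata: 10344·4.6 + 2747·3.2 = 56372.8.
Remaining total for segment 1: 70145.9 − 56372.8 = 13773.1.
Divide by its size: 13773.1 / 3222 = 4.275... → 4.3.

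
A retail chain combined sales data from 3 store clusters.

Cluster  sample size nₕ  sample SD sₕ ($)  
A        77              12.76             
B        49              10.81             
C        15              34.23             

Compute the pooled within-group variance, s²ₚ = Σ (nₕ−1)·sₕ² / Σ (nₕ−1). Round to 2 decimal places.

249.18

A: (77−1)·12.76² = 76·162.8176 = 12374.1376
B: (49−1)·10.81² = 48·116.8561 = 5609.0928
C: (15−1)·34.23² = 14·1171.6929 = 16403.7006
Numerator = 34386.931; denominator = Σ(nₕ−1) = 138.
s²ₚ = 34386.931/138 = 249.1807... → 249.18.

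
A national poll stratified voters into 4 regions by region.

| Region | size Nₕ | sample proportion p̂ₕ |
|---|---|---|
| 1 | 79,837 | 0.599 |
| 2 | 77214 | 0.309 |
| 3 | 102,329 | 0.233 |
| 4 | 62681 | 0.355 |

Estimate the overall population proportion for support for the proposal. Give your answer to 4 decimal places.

N = 79837 + 77214 + 102329 + 62681 = 322061.
Overall proportion = Σ (Nₕ/N)·p̂ₕ.
Σ Nₕp̂ₕ = 47822.363 + 23859.126 + 23842.657 + 22251.755 = 117775.901.
117775.901 / 322061 = 0.365694... → 0.3657.

0.3657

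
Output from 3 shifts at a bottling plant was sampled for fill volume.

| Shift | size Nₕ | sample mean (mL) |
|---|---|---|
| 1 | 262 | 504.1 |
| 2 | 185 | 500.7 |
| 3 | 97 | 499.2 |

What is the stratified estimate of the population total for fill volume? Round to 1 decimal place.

1: 262·504.1 = 132074.2
2: 185·500.7 = 92629.5
3: 97·499.2 = 48422.4
τ̂ = Σ Nₕx̄ₕ = 273126.1.

273126.1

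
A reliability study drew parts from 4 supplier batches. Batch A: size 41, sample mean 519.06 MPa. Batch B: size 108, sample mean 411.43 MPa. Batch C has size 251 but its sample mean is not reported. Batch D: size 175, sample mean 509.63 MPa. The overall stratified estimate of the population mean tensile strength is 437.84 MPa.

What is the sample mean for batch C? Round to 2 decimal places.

Σ Nₕx̄ₕ = N·μ, so 251·x̄_C = 575·437.84 − (41·519.06 + 108·411.43 + 175·509.63).
= 251758 − 154901.15 = 96856.85.
x̄_C = 96856.85 / 251 = 385.8839... → 385.88.

385.88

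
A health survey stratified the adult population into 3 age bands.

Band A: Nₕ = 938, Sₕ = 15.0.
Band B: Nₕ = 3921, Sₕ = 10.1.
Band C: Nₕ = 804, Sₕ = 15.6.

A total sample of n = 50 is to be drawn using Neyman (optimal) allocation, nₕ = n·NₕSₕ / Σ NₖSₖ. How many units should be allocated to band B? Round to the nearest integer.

A: NₕSₕ = 938·15.0 = 14070
B: NₕSₕ = 3921·10.1 = 39602.1
C: NₕSₕ = 804·15.6 = 12542.4
Σ NₕSₕ = 66214.5.
n_B = 50·39602.1/66214.5 = 29.904... → 30.

30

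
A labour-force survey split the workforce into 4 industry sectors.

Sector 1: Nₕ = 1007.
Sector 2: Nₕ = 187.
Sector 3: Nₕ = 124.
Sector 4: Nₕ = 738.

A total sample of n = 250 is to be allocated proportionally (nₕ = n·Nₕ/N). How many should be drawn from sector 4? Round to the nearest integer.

90

N = 1007 + 187 + 124 + 738 = 2056.
n_4 = 250·738/2056 = 89.737... → 90.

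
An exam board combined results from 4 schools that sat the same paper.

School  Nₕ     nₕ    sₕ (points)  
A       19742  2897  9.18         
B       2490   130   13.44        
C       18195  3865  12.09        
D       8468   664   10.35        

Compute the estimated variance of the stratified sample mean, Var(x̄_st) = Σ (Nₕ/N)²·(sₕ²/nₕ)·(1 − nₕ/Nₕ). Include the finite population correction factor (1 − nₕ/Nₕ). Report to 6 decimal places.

0.016046

N = 48895. Term for each stratum: Wₕ²sₕ²/nₕ·(1−nₕ/Nₕ).
Var(x̄_st) = 0.004046412 + 0.003415369 + 0.004124511 + 0.004459455 = 0.016045748 → 0.016046.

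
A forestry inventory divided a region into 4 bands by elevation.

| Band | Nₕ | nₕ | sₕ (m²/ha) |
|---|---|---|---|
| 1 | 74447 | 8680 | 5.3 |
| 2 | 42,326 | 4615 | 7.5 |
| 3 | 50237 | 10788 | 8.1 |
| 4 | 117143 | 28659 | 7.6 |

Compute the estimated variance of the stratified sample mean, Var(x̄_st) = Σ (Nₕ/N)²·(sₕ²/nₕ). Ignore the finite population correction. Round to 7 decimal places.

0.0010252

N = 284153; Wₕ = Nₕ/N.
band 1: (74447/284153)²·5.3²/8680 = 0.0002221375
band 2: (42326/284153)²·7.5²/4615 = 0.0002704337
band 3: (50237/284153)²·8.1²/10788 = 0.0001900956
band 4: (117143/284153)²·7.6²/28659 = 0.0003425266
Sum = 0.0010251934 → 0.0010252.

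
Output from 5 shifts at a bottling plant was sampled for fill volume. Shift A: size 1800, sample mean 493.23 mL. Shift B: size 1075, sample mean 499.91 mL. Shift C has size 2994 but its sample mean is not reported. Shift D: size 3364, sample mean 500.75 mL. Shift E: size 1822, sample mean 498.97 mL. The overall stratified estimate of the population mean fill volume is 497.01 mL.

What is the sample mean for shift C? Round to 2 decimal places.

492.85

Σ Nₕx̄ₕ = N·μ, so 2994·x̄_C = 11055·497.01 − (1800·493.23 + 1075·499.91 + 3364·500.75 + 1822·498.97).
= 5494445.55 − 4018863.59 = 1475581.96.
x̄_C = 1475581.96 / 2994 = 492.8463... → 492.85.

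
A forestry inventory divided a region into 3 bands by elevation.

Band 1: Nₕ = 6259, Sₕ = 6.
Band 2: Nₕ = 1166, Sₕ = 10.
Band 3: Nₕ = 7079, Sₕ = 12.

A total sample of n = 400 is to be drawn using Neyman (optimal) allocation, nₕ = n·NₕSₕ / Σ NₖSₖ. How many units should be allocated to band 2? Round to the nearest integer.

1: NₕSₕ = 6259·6 = 37554
2: NₕSₕ = 1166·10 = 11660
3: NₕSₕ = 7079·12 = 84948
Σ NₕSₕ = 134162.
n_2 = 400·11660/134162 = 34.764... → 35.

35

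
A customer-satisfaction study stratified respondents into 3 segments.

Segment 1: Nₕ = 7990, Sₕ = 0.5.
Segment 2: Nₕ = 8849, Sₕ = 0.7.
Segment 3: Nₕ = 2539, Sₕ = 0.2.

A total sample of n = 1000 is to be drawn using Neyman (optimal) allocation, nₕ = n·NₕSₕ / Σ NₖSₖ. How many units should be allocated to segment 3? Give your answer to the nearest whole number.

1: NₕSₕ = 7990·0.5 = 3995
2: NₕSₕ = 8849·0.7 = 6194.3
3: NₕSₕ = 2539·0.2 = 507.8
Σ NₕSₕ = 10697.1.
n_3 = 1000·507.8/10697.1 = 47.471... → 47.

47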